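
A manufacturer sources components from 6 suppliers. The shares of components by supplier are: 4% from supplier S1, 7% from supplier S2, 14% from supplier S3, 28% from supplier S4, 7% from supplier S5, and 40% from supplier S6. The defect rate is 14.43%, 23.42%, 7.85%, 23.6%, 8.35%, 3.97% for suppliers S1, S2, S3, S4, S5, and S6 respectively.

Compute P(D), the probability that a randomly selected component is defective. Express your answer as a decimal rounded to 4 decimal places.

P(D) = P(D|S1)·P(S1) + P(D|S2)·P(S2) + P(D|S3)·P(S3) + P(D|S4)·P(S4) + P(D|S5)·P(S5) + P(D|S6)·P(S6)
      = 0.1443·0.04 + 0.2342·0.07 + 0.0785·0.14 + 0.236·0.28 + 0.0835·0.07 + 0.0397·0.4
      = 0.005772 + 0.016394 + 0.01099 + 0.06608 + 0.005845 + 0.01588 = 0.120961

0.1210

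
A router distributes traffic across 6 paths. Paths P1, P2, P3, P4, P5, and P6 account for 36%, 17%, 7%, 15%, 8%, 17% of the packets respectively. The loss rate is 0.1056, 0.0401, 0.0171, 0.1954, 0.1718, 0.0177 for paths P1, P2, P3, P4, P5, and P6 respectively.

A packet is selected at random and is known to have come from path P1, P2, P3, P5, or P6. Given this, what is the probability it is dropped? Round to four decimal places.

Let S = {P1, P2, P3, P5, P6}.
P(S) = 0.36 + 0.17 + 0.07 + 0.08 + 0.17 = 0.85.
P(L ∩ S) = 0.1056·0.36 + 0.0401·0.17 + 0.0171·0.07 + 0.1718·0.08 + 0.0177·0.17 = 0.038016 + 0.006817 + 0.001197 + 0.013744 + 0.003009 = 0.062783.
P(L | S) = 0.062783 / 0.85 = 0.073862…

0.0739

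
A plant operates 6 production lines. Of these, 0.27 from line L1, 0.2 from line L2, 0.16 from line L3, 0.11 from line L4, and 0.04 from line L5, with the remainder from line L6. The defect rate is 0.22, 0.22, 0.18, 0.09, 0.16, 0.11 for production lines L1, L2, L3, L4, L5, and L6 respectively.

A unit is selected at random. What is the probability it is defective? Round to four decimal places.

P(L6) = 1 − (0.27 + 0.2 + 0.16 + 0.11 + 0.04) = 0.22.
By the law of total probability,
P(D) = P(D|L1)·P(L1) + P(D|L2)·P(L2) + P(D|L3)·P(L3) + P(D|L4)·P(L4) + P(D|L5)·P(L5) + P(D|L6)·P(L6)
      = 0.22·0.27 + 0.22·0.2 + 0.18·0.16 + 0.09·0.11 + 0.16·0.04 + 0.11·0.22
      = 0.0594 + 0.044 + 0.0288 + 0.0099 + 0.0064 + 0.0242 = 0.1727

0.1727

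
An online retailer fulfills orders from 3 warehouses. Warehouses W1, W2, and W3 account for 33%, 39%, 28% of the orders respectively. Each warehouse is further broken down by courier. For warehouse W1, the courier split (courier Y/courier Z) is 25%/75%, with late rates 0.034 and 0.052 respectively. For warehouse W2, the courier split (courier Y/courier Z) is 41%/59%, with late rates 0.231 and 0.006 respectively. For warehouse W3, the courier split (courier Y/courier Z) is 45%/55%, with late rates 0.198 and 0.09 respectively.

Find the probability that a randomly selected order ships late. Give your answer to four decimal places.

P(L|W1) = 0.25·0.034 + 0.75·0.052 = 0.0085 + 0.039 = 0.0475
P(L|W2) = 0.41·0.231 + 0.59·0.006 = 0.09471 + 0.00354 = 0.09825
P(L|W3) = 0.45·0.198 + 0.55·0.09 = 0.0891 + 0.0495 = 0.1386
By total probability over the outer partition,
P(L) = 0.33·0.0475 + 0.39·0.09825 + 0.28·0.1386
      = 0.015675 + 0.0383175 + 0.038808 = 0.0928005

0.0928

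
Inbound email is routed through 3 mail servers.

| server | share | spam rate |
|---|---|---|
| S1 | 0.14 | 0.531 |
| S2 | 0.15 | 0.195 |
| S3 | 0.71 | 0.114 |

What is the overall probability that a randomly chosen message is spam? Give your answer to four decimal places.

By the law of total probability,
P(S) = P(S|S1)·P(S1) + P(S|S2)·P(S2) + P(S|S3)·P(S3)
      = 0.531·0.14 + 0.195·0.15 + 0.114·0.71
      = 0.07434 + 0.02925 + 0.08094 = 0.18453

0.1845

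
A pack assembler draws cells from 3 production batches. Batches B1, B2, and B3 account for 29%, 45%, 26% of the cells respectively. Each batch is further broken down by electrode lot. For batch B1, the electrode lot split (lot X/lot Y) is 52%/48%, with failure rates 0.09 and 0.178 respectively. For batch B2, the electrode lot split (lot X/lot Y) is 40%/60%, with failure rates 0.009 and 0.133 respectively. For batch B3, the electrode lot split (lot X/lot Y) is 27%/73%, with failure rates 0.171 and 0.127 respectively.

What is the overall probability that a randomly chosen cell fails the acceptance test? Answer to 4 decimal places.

P(F|B1) = 0.52·0.09 + 0.48·0.178 = 0.0468 + 0.08544 = 0.13224
P(F|B2) = 0.4·0.009 + 0.6·0.133 = 0.0036 + 0.0798 = 0.0834
P(F|B3) = 0.27·0.171 + 0.73·0.127 = 0.04617 + 0.09271 = 0.13888
By total probability over the outer partition,
P(F) = 0.29·0.13224 + 0.45·0.0834 + 0.26·0.13888
      = 0.0383496 + 0.03753 + 0.0361088 = 0.1119884

0.1120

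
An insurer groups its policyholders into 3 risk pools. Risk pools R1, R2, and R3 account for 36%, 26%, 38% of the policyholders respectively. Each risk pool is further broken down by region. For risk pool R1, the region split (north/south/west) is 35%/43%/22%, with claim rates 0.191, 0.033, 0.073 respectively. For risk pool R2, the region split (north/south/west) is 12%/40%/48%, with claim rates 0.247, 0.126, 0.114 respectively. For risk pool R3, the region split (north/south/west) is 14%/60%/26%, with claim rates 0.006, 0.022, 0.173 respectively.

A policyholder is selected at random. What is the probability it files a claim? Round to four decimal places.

0.0924

P(C|R1) = 0.35·0.191 + 0.43·0.033 + 0.22·0.073 = 0.06685 + 0.01419 + 0.01606 = 0.0971
P(C|R2) = 0.12·0.247 + 0.4·0.126 + 0.48·0.114 = 0.02964 + 0.0504 + 0.05472 = 0.13476
P(C|R3) = 0.14·0.006 + 0.6·0.022 + 0.26·0.173 = 0.00084 + 0.0132 + 0.04498 = 0.05902
By total probability over the outer partition,
P(C) = 0.36·0.0971 + 0.26·0.13476 + 0.38·0.05902
      = 0.034956 + 0.0350376 + 0.0224276 = 0.0924212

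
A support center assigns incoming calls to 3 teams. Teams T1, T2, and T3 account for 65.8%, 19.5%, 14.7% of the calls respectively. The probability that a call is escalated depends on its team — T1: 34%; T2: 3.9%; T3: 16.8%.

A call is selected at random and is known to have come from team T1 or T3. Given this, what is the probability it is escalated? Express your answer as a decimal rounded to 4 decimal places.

P(E|S) ≈ 0.3086

Let S = {T1, T3}.
P(S) = 0.658 + 0.147 = 0.805.
P(E ∩ S) = 0.34·0.658 + 0.168·0.147 = 0.22372 + 0.024696 = 0.248416.
P(E | S) = 0.248416 / 0.805 = 0.308591…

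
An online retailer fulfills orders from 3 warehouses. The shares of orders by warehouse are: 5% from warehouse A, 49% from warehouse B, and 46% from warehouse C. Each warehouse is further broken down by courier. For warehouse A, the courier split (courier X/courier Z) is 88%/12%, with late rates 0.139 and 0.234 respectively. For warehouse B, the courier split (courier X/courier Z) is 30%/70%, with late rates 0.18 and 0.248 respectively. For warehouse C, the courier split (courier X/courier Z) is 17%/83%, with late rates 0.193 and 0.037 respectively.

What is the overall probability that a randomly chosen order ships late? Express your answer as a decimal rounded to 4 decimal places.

P(L) ≈ 0.1483

P(L|A) = 0.88·0.139 + 0.12·0.234 = 0.12232 + 0.02808 = 0.1504
P(L|B) = 0.3·0.18 + 0.7·0.248 = 0.054 + 0.1736 = 0.2276
P(L|C) = 0.17·0.193 + 0.83·0.037 = 0.03281 + 0.03071 = 0.06352
By total probability over the outer partition,
P(L) = 0.05·0.1504 + 0.49·0.2276 + 0.46·0.06352
      = 0.00752 + 0.111524 + 0.0292192 = 0.1482632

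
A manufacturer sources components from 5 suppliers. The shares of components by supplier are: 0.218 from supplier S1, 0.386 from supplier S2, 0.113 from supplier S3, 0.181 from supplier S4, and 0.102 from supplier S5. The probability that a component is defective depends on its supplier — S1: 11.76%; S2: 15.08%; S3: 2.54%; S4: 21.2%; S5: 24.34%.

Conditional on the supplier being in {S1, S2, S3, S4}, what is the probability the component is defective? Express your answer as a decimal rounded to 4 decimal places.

Let S = {S1, S2, S3, S4}.
P(S) = 0.218 + 0.386 + 0.113 + 0.181 = 0.898.
P(D ∩ S) = 0.1176·0.218 + 0.1508·0.386 + 0.0254·0.113 + 0.212·0.181 = 0.0256368 + 0.0582088 + 0.0028702 + 0.038372 = 0.1250878.
P(D | S) = 0.1250878 / 0.898 = 0.139296…

0.1393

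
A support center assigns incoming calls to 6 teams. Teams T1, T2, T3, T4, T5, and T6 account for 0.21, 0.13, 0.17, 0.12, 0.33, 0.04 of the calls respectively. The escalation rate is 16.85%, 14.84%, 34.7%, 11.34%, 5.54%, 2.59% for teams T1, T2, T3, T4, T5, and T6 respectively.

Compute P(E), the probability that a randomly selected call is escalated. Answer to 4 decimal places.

P(E) = P(E|T1)·P(T1) + P(E|T2)·P(T2) + P(E|T3)·P(T3) + P(E|T4)·P(T4) + P(E|T5)·P(T5) + P(E|T6)·P(T6)
      = 0.1685·0.21 + 0.1484·0.13 + 0.347·0.17 + 0.1134·0.12 + 0.0554·0.33 + 0.0259·0.04
      = 0.035385 + 0.019292 + 0.05899 + 0.013608 + 0.018282 + 0.001036 = 0.146593

P(E) ≈ 0.1466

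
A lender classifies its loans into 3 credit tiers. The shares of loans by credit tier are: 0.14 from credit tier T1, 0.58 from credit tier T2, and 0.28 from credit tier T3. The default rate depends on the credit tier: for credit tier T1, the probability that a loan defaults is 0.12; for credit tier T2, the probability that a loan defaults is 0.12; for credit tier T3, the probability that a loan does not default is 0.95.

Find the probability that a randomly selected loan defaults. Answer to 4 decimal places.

P(D|T3) = 1 − 0.95 = 0.05.
P(D) = P(D|T1)·P(T1) + P(D|T2)·P(T2) + P(D|T3)·P(T3)
      = 0.12·0.14 + 0.12·0.58 + 0.05·0.28
      = 0.0168 + 0.0696 + 0.014 = 0.1004

0.1004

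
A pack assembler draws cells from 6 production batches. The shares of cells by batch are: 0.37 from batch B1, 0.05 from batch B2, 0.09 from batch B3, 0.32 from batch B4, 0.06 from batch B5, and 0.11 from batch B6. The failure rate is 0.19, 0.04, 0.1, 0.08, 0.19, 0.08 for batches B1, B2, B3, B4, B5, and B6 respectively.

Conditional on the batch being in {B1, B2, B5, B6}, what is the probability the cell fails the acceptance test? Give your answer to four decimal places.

Let S = {B1, B2, B5, B6}.
P(S) = 0.37 + 0.05 + 0.06 + 0.11 = 0.59.
P(F ∩ S) = 0.19·0.37 + 0.04·0.05 + 0.19·0.06 + 0.08·0.11 = 0.0703 + 0.002 + 0.0114 + 0.0088 = 0.0925.
P(F | S) = 0.0925 / 0.59 = 0.156780…

P(F|S) ≈ 0.1568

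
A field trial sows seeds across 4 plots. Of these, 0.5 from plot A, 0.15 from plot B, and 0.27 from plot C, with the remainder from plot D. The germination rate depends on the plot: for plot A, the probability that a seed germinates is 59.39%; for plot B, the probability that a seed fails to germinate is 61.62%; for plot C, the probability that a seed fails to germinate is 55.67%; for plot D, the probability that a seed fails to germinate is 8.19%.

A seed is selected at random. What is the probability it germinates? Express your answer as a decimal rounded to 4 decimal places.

P(G) ≈ 0.5477

P(D) = 1 − (0.5 + 0.15 + 0.27) = 0.08.
P(G|B) = 1 − 0.6162 = 0.3838.
P(G|C) = 1 − 0.5567 = 0.4433.
P(G|D) = 1 − 0.0819 = 0.9181.
Using total probability over the partition,
P(G) = P(G|A)·P(A) + P(G|B)·P(B) + P(G|C)·P(C) + P(G|D)·P(D)
      = 0.5939·0.5 + 0.3838·0.15 + 0.4433·0.27 + 0.9181·0.08
      = 0.29695 + 0.05757 + 0.119691 + 0.073448 = 0.547659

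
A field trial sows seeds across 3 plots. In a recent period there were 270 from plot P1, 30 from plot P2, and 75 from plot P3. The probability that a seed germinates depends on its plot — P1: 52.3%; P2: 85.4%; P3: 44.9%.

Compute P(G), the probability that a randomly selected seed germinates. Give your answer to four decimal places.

0.5347

Total: 270 + 30 + 75 = 375.
P(P1) = 270/375 = 0.72. P(P2) = 30/375 = 0.08. P(P3) = 75/375 = 0.2.
By the law of total probability,
P(G) = P(G|P1)·P(P1) + P(G|P2)·P(P2) + P(G|P3)·P(P3)
      = 0.523·0.72 + 0.854·0.08 + 0.449·0.2
      = 0.37656 + 0.06832 + 0.0898 = 0.53468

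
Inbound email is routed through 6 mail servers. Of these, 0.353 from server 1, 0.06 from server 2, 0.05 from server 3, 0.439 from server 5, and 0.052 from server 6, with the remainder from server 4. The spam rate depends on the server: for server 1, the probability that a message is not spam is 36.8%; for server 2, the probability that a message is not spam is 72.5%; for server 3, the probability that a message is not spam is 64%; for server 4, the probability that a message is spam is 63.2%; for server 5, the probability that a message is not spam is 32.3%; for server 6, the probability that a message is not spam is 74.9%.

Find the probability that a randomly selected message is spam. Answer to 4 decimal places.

0.5969

P(4) = 1 − (0.353 + 0.06 + 0.05 + 0.439 + 0.052) = 0.046.
P(S|1) = 1 − 0.368 = 0.632.
P(S|2) = 1 − 0.725 = 0.275.
P(S|3) = 1 − 0.64 = 0.36.
P(S|5) = 1 − 0.323 = 0.677.
P(S|6) = 1 − 0.749 = 0.251.
P(S) = P(S|1)·P(1) + P(S|2)·P(2) + P(S|3)·P(3) + P(S|4)·P(4) + P(S|5)·P(5) + P(S|6)·P(6)
      = 0.632·0.353 + 0.275·0.06 + 0.36·0.05 + 0.632·0.046 + 0.677·0.439 + 0.251·0.052
      = 0.223096 + 0.0165 + 0.018 + 0.029072 + 0.297203 + 0.013052 = 0.596923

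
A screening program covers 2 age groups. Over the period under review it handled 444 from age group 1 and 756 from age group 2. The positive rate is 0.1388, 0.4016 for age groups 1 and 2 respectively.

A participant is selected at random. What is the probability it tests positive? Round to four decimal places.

0.3044

Total: 444 + 756 = 1200.
P(1) = 444/1200 = 0.37. P(2) = 756/1200 = 0.63.
Summing over the partition,
P(T) = P(T|1)·P(1) + P(T|2)·P(2)
      = 0.1388·0.37 + 0.4016·0.63
      = 0.051356 + 0.253008 = 0.304364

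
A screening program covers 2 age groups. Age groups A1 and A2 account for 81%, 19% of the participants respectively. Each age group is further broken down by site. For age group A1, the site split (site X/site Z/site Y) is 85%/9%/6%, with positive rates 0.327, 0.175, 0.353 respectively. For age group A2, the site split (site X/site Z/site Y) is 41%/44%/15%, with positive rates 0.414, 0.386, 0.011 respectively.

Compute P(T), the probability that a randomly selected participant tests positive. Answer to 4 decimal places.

P(T) ≈ 0.3199

P(T|A1) = 0.85·0.327 + 0.09·0.175 + 0.06·0.353 = 0.27795 + 0.01575 + 0.02118 = 0.31488
P(T|A2) = 0.41·0.414 + 0.44·0.386 + 0.15·0.011 = 0.16974 + 0.16984 + 0.00165 = 0.34123
By total probability over the outer partition,
P(T) = 0.81·0.31488 + 0.19·0.34123
      = 0.2550528 + 0.0648337 = 0.3198865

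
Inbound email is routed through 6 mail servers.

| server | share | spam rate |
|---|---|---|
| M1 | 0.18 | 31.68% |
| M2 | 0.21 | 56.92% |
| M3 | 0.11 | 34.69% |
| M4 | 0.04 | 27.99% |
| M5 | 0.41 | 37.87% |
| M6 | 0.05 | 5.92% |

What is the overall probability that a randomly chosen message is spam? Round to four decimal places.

P(S) ≈ 0.3841

Summing over the partition,
P(S) = P(S|M1)·P(M1) + P(S|M2)·P(M2) + P(S|M3)·P(M3) + P(S|M4)·P(M4) + P(S|M5)·P(M5) + P(S|M6)·P(M6)
      = 0.3168·0.18 + 0.5692·0.21 + 0.3469·0.11 + 0.2799·0.04 + 0.3787·0.41 + 0.0592·0.05
      = 0.057024 + 0.119532 + 0.038159 + 0.011196 + 0.155267 + 0.00296 = 0.384138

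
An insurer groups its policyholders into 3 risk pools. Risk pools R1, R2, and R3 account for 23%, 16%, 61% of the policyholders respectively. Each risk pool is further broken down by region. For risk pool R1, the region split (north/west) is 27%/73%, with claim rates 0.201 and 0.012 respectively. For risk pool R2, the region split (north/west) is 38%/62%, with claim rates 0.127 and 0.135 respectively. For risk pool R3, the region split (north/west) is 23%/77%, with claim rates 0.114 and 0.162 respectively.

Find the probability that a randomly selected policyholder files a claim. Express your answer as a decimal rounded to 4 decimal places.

P(C|R1) = 0.27·0.201 + 0.73·0.012 = 0.05427 + 0.00876 = 0.06303
P(C|R2) = 0.38·0.127 + 0.62·0.135 = 0.04826 + 0.0837 = 0.13196
P(C|R3) = 0.23·0.114 + 0.77·0.162 = 0.02622 + 0.12474 = 0.15096
Then overall,
P(C) = 0.23·0.06303 + 0.16·0.13196 + 0.61·0.15096
      = 0.0144969 + 0.0211136 + 0.0920856 = 0.1276961

P(C) ≈ 0.1277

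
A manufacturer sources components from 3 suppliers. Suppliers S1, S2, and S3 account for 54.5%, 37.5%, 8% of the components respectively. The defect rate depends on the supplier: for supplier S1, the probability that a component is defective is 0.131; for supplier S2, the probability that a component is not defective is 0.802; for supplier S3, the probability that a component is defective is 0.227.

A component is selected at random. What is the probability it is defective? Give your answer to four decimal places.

P(D) ≈ 0.1638

P(D|S2) = 1 − 0.802 = 0.198.
P(D) = P(D|S1)·P(S1) + P(D|S2)·P(S2) + P(D|S3)·P(S3)
      = 0.131·0.545 + 0.198·0.375 + 0.227·0.08
      = 0.071395 + 0.07425 + 0.01816 = 0.163805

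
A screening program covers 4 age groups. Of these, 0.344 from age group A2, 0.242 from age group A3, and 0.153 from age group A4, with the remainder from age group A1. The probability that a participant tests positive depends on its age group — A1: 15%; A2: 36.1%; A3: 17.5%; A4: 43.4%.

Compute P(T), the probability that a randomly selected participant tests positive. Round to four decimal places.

P(A1) = 1 − (0.344 + 0.242 + 0.153) = 0.261.
Summing over the partition,
P(T) = P(T|A1)·P(A1) + P(T|A2)·P(A2) + P(T|A3)·P(A3) + P(T|A4)·P(A4)
      = 0.15·0.261 + 0.361·0.344 + 0.175·0.242 + 0.434·0.153
      = 0.03915 + 0.124184 + 0.04235 + 0.066402 = 0.272086

0.2721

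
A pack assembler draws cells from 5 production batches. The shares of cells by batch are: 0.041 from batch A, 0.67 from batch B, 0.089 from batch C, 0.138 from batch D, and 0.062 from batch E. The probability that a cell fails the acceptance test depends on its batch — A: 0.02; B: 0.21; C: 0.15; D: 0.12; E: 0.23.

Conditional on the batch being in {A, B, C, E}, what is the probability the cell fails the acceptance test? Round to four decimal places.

Let S = {A, B, C, E}.
P(S) = 0.041 + 0.67 + 0.089 + 0.062 = 0.862.
P(F ∩ S) = 0.02·0.041 + 0.21·0.67 + 0.15·0.089 + 0.23·0.062 = 0.00082 + 0.1407 + 0.01335 + 0.01426 = 0.16913.
P(F | S) = 0.16913 / 0.862 = 0.196206…

P(F|S) ≈ 0.1962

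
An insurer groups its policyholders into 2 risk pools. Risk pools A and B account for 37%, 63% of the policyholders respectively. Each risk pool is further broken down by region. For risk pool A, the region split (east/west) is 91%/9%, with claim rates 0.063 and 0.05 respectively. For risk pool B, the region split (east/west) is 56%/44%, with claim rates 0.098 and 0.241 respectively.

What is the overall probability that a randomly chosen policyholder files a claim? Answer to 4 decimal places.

P(C|A) = 0.91·0.063 + 0.09·0.05 = 0.05733 + 0.0045 = 0.06183
P(C|B) = 0.56·0.098 + 0.44·0.241 = 0.05488 + 0.10604 = 0.16092
Then overall,
P(C) = 0.37·0.06183 + 0.63·0.16092
      = 0.0228771 + 0.1013796 = 0.1242567

P(C) ≈ 0.1243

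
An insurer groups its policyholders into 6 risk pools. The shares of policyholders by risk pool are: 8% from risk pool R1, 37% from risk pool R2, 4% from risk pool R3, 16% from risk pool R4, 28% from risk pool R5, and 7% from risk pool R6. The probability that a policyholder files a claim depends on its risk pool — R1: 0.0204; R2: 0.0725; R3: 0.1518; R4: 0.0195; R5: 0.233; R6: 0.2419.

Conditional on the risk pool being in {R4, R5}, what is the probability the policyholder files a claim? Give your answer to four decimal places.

0.1554

Let S = {R4, R5}.
P(S) = 0.16 + 0.28 = 0.44.
P(C ∩ S) = 0.0195·0.16 + 0.233·0.28 = 0.00312 + 0.06524 = 0.06836.
P(C | S) = 0.06836 / 0.44 = 0.155364…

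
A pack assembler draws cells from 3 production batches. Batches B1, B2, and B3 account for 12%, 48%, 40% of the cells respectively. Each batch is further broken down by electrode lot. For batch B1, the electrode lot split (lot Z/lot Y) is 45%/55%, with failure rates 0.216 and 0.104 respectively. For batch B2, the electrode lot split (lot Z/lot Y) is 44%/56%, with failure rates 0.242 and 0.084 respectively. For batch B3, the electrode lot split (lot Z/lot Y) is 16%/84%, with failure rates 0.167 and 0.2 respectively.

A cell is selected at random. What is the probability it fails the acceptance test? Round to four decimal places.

P(F|B1) = 0.45·0.216 + 0.55·0.104 = 0.0972 + 0.0572 = 0.1544
P(F|B2) = 0.44·0.242 + 0.56·0.084 = 0.10648 + 0.04704 = 0.15352
P(F|B3) = 0.16·0.167 + 0.84·0.2 = 0.02672 + 0.168 = 0.19472
By total probability over the outer partition,
P(F) = 0.12·0.1544 + 0.48·0.15352 + 0.4·0.19472
      = 0.018528 + 0.0736896 + 0.077888 = 0.1701056

P(F) ≈ 0.1701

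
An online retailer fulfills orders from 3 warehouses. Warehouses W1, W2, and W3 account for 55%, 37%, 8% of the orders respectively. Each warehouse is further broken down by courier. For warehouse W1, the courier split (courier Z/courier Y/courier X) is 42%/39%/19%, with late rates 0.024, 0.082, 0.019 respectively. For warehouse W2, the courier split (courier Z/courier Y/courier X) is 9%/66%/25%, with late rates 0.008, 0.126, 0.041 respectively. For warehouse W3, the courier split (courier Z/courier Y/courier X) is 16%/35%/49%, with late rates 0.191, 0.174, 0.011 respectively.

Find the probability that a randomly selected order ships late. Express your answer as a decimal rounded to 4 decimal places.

P(L) ≈ 0.0677

P(L|W1) = 0.42·0.024 + 0.39·0.082 + 0.19·0.019 = 0.01008 + 0.03198 + 0.00361 = 0.04567
P(L|W2) = 0.09·0.008 + 0.66·0.126 + 0.25·0.041 = 0.00072 + 0.08316 + 0.01025 = 0.09413
P(L|W3) = 0.16·0.191 + 0.35·0.174 + 0.49·0.011 = 0.03056 + 0.0609 + 0.00539 = 0.09685
Then overall,
P(L) = 0.55·0.04567 + 0.37·0.09413 + 0.08·0.09685
      = 0.0251185 + 0.0348281 + 0.007748 = 0.0676946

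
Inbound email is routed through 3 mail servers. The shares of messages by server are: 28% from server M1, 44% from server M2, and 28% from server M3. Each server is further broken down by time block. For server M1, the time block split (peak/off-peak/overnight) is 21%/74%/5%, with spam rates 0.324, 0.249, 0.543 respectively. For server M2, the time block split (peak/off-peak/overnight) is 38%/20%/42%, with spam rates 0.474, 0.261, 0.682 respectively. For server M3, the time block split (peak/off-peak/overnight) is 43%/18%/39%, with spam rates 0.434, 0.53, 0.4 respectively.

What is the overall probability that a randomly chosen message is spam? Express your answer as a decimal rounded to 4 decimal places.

0.4291

P(S|M1) = 0.21·0.324 + 0.74·0.249 + 0.05·0.543 = 0.06804 + 0.18426 + 0.02715 = 0.27945
P(S|M2) = 0.38·0.474 + 0.2·0.261 + 0.42·0.682 = 0.18012 + 0.0522 + 0.28644 = 0.51876
P(S|M3) = 0.43·0.434 + 0.18·0.53 + 0.39·0.4 = 0.18662 + 0.0954 + 0.156 = 0.43802
Then overall,
P(S) = 0.28·0.27945 + 0.44·0.51876 + 0.28·0.43802
      = 0.078246 + 0.2282544 + 0.1226456 = 0.429146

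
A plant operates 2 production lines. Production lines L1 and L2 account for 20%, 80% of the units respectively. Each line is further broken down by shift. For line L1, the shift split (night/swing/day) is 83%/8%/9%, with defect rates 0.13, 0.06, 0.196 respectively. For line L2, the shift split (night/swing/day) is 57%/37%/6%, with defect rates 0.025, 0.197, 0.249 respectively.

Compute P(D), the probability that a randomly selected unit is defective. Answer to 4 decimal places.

P(D) ≈ 0.1077

P(D|L1) = 0.83·0.13 + 0.08·0.06 + 0.09·0.196 = 0.1079 + 0.0048 + 0.01764 = 0.13034
P(D|L2) = 0.57·0.025 + 0.37·0.197 + 0.06·0.249 = 0.01425 + 0.07289 + 0.01494 = 0.10208
By total probability over the outer partition,
P(D) = 0.2·0.13034 + 0.8·0.10208
      = 0.026068 + 0.081664 = 0.107732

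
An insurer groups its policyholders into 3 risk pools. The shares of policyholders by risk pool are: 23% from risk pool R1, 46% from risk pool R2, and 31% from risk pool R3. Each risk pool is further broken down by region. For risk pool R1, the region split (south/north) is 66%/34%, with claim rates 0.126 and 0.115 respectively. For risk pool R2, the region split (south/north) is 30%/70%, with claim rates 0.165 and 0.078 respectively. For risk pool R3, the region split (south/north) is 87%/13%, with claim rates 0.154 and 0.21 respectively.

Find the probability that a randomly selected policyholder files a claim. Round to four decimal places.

P(C|R1) = 0.66·0.126 + 0.34·0.115 = 0.08316 + 0.0391 = 0.12226
P(C|R2) = 0.3·0.165 + 0.7·0.078 = 0.0495 + 0.0546 = 0.1041
P(C|R3) = 0.87·0.154 + 0.13·0.21 = 0.13398 + 0.0273 = 0.16128
Then overall,
P(C) = 0.23·0.12226 + 0.46·0.1041 + 0.31·0.16128
      = 0.0281198 + 0.047886 + 0.0499968 = 0.1260026

0.1260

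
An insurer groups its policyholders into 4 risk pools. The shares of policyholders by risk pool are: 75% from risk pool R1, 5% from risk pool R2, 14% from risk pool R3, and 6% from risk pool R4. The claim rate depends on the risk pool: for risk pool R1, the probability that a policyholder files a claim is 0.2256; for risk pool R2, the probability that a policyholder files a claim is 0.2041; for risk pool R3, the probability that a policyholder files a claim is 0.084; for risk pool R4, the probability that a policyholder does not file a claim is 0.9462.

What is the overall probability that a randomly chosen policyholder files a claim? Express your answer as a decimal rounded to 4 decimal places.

P(C|R4) = 1 − 0.9462 = 0.0538.
P(C) = P(C|R1)·P(R1) + P(C|R2)·P(R2) + P(C|R3)·P(R3) + P(C|R4)·P(R4)
      = 0.2256·0.75 + 0.2041·0.05 + 0.084·0.14 + 0.0538·0.06
      = 0.1692 + 0.010205 + 0.01176 + 0.003228 = 0.194393

0.1944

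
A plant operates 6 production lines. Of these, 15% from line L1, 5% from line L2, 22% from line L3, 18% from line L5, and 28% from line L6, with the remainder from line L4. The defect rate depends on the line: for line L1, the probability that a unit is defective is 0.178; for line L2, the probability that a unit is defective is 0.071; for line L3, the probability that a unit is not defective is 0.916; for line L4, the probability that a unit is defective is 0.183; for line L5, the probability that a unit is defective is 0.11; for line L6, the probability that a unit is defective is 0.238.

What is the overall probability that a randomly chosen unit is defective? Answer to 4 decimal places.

P(D) ≈ 0.1571

P(L4) = 1 − (0.15 + 0.05 + 0.22 + 0.18 + 0.28) = 0.12.
P(D|L3) = 1 − 0.916 = 0.084.
P(D) = P(D|L1)·P(L1) + P(D|L2)·P(L2) + P(D|L3)·P(L3) + P(D|L4)·P(L4) + P(D|L5)·P(L5) + P(D|L6)·P(L6)
      = 0.178·0.15 + 0.071·0.05 + 0.084·0.22 + 0.183·0.12 + 0.11·0.18 + 0.238·0.28
      = 0.0267 + 0.00355 + 0.01848 + 0.02196 + 0.0198 + 0.06664 = 0.15713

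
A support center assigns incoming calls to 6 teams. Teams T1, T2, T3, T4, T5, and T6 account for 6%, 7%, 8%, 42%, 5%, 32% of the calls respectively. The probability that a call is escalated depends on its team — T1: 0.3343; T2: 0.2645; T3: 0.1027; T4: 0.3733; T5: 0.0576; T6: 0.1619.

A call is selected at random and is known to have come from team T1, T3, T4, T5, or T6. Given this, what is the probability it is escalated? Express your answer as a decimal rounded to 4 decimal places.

Let S = {T1, T3, T4, T5, T6}.
P(S) = 0.06 + 0.08 + 0.42 + 0.05 + 0.32 = 0.93.
P(E ∩ S) = 0.3343·0.06 + 0.1027·0.08 + 0.3733·0.42 + 0.0576·0.05 + 0.1619·0.32 = 0.020058 + 0.008216 + 0.156786 + 0.00288 + 0.051808 = 0.239748.
P(E | S) = 0.239748 / 0.93 = 0.257794…

P(E|S) ≈ 0.2578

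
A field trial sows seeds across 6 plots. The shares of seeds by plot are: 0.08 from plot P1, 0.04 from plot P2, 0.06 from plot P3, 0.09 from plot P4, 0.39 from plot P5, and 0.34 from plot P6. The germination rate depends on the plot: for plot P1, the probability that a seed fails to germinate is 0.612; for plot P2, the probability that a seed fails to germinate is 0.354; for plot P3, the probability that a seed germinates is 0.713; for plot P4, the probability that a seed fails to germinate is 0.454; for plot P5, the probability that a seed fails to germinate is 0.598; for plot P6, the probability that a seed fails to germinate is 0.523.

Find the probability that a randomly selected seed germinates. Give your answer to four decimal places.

P(G|P1) = 1 − 0.612 = 0.388.
P(G|P2) = 1 − 0.354 = 0.646.
P(G|P4) = 1 − 0.454 = 0.546.
P(G|P5) = 1 − 0.598 = 0.402.
P(G|P6) = 1 − 0.523 = 0.477.
By the law of total probability,
P(G) = P(G|P1)·P(P1) + P(G|P2)·P(P2) + P(G|P3)·P(P3) + P(G|P4)·P(P4) + P(G|P5)·P(P5) + P(G|P6)·P(P6)
      = 0.388·0.08 + 0.646·0.04 + 0.713·0.06 + 0.546·0.09 + 0.402·0.39 + 0.477·0.34
      = 0.03104 + 0.02584 + 0.04278 + 0.04914 + 0.15678 + 0.16218 = 0.46776

0.4678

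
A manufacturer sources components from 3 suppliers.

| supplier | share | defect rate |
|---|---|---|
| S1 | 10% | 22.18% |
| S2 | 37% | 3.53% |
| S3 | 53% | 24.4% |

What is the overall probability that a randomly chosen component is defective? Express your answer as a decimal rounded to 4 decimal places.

Summing over the partition,
P(D) = P(D|S1)·P(S1) + P(D|S2)·P(S2) + P(D|S3)·P(S3)
      = 0.2218·0.1 + 0.0353·0.37 + 0.244·0.53
      = 0.02218 + 0.013061 + 0.12932 = 0.164561

0.1646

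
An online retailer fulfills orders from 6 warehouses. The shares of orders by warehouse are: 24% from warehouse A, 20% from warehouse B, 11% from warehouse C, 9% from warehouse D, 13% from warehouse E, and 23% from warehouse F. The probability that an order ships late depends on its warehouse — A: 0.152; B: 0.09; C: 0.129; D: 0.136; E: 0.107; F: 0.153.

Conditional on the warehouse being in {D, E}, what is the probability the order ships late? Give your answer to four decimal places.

P(L|S) ≈ 0.1189

Let S = {D, E}.
P(S) = 0.09 + 0.13 = 0.22.
P(L ∩ S) = 0.136·0.09 + 0.107·0.13 = 0.01224 + 0.01391 = 0.02615.
P(L | S) = 0.02615 / 0.22 = 0.118864…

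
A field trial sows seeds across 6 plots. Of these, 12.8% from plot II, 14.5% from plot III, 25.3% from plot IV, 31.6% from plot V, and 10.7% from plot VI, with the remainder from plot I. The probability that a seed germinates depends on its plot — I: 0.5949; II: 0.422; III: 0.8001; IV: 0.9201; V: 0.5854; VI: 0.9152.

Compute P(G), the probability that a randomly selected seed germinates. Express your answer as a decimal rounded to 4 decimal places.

P(G) ≈ 0.7161

P(I) = 1 − (0.128 + 0.145 + 0.253 + 0.316 + 0.107) = 0.051.
P(G) = P(G|I)·P(I) + P(G|II)·P(II) + P(G|III)·P(III) + P(G|IV)·P(IV) + P(G|V)·P(V) + P(G|VI)·P(VI)
      = 0.5949·0.051 + 0.422·0.128 + 0.8001·0.145 + 0.9201·0.253 + 0.5854·0.316 + 0.9152·0.107
      = 0.0303399 + 0.054016 + 0.1160145 + 0.2327853 + 0.1849864 + 0.0979264 = 0.7160685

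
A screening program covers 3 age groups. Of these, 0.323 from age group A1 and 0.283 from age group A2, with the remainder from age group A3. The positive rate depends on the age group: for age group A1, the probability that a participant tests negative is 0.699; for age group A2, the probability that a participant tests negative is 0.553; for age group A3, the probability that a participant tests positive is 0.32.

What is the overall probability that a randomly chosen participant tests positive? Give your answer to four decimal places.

0.3498

P(A3) = 1 − (0.323 + 0.283) = 0.394.
P(T|A1) = 1 − 0.699 = 0.301.
P(T|A2) = 1 − 0.553 = 0.447.
P(T) = P(T|A1)·P(A1) + P(T|A2)·P(A2) + P(T|A3)·P(A3)
      = 0.301·0.323 + 0.447·0.283 + 0.32·0.394
      = 0.097223 + 0.126501 + 0.12608 = 0.349804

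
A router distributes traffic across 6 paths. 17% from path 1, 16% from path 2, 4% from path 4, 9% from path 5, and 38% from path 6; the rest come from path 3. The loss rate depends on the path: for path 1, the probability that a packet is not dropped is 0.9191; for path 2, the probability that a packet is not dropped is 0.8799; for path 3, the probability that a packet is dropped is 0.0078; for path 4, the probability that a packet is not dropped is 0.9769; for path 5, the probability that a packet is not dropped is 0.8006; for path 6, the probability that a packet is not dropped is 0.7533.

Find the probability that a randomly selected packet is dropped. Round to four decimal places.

0.1468

P(3) = 1 − (0.17 + 0.16 + 0.04 + 0.09 + 0.38) = 0.16.
P(L|1) = 1 − 0.9191 = 0.0809.
P(L|2) = 1 − 0.8799 = 0.1201.
P(L|4) = 1 − 0.9769 = 0.0231.
P(L|5) = 1 − 0.8006 = 0.1994.
P(L|6) = 1 − 0.7533 = 0.2467.
Summing over the partition,
P(L) = P(L|1)·P(1) + P(L|2)·P(2) + P(L|3)·P(3) + P(L|4)·P(4) + P(L|5)·P(5) + P(L|6)·P(6)
      = 0.0809·0.17 + 0.1201·0.16 + 0.0078·0.16 + 0.0231·0.04 + 0.1994·0.09 + 0.2467·0.38
      = 0.013753 + 0.019216 + 0.001248 + 0.000924 + 0.017946 + 0.093746 = 0.146833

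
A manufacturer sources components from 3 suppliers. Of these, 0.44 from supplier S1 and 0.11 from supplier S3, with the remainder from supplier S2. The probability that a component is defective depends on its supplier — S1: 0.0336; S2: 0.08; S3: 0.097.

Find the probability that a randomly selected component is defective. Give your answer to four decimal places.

P(D) ≈ 0.0615

P(S2) = 1 − (0.44 + 0.11) = 0.45.
Using total probability over the partition,
P(D) = P(D|S1)·P(S1) + P(D|S2)·P(S2) + P(D|S3)·P(S3)
      = 0.0336·0.44 + 0.08·0.45 + 0.097·0.11
      = 0.014784 + 0.036 + 0.01067 = 0.061454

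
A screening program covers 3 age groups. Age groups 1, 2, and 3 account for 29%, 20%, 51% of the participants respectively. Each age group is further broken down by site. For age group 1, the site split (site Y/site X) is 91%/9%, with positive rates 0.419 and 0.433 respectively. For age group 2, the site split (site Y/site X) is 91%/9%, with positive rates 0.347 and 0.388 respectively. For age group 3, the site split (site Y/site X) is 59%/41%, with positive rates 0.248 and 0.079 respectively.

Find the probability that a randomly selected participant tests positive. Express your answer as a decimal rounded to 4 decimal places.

P(T) ≈ 0.2832

P(T|1) = 0.91·0.419 + 0.09·0.433 = 0.38129 + 0.03897 = 0.42026
P(T|2) = 0.91·0.347 + 0.09·0.388 = 0.31577 + 0.03492 = 0.35069
P(T|3) = 0.59·0.248 + 0.41·0.079 = 0.14632 + 0.03239 = 0.17871
By total probability over the outer partition,
P(T) = 0.29·0.42026 + 0.2·0.35069 + 0.51·0.17871
      = 0.1218754 + 0.070138 + 0.0911421 = 0.2831555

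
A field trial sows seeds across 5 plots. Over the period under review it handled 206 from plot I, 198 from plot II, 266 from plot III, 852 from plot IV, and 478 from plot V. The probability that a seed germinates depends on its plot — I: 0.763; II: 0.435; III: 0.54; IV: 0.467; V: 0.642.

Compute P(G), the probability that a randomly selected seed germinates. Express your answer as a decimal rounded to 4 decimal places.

Total: 206 + 198 + 266 + 852 + 478 = 2000.
P(I) = 206/2000 = 0.103. P(II) = 198/2000 = 0.099. P(III) = 266/2000 = 0.133. P(IV) = 852/2000 = 0.426. P(V) = 478/2000 = 0.239.
Summing over the partition,
P(G) = P(G|I)·P(I) + P(G|II)·P(II) + P(G|III)·P(III) + P(G|IV)·P(IV) + P(G|V)·P(V)
      = 0.763·0.103 + 0.435·0.099 + 0.54·0.133 + 0.467·0.426 + 0.642·0.239
      = 0.078589 + 0.043065 + 0.07182 + 0.198942 + 0.153438 = 0.545854

0.5459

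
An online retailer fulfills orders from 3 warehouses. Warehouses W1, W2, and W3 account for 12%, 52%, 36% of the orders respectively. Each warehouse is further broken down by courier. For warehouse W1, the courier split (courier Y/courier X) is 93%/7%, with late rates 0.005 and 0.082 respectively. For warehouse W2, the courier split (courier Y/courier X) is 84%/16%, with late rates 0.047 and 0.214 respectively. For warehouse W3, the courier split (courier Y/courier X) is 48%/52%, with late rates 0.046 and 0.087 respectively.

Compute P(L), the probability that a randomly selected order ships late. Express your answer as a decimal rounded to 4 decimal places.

P(L) ≈ 0.0638

P(L|W1) = 0.93·0.005 + 0.07·0.082 = 0.00465 + 0.00574 = 0.01039
P(L|W2) = 0.84·0.047 + 0.16·0.214 = 0.03948 + 0.03424 = 0.07372
P(L|W3) = 0.48·0.046 + 0.52·0.087 = 0.02208 + 0.04524 = 0.06732
By total probability over the outer partition,
P(L) = 0.12·0.01039 + 0.52·0.07372 + 0.36·0.06732
      = 0.0012468 + 0.0383344 + 0.0242352 = 0.0638164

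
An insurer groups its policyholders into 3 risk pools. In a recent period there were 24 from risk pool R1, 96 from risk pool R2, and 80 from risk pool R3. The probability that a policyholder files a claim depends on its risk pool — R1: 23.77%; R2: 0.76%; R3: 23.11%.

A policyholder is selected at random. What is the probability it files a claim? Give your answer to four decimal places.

Total: 24 + 96 + 80 = 200.
P(R1) = 24/200 = 0.12. P(R2) = 96/200 = 0.48. P(R3) = 80/200 = 0.4.
P(C) = P(C|R1)·P(R1) + P(C|R2)·P(R2) + P(C|R3)·P(R3)
      = 0.2377·0.12 + 0.0076·0.48 + 0.2311·0.4
      = 0.028524 + 0.003648 + 0.09244 = 0.124612

0.1246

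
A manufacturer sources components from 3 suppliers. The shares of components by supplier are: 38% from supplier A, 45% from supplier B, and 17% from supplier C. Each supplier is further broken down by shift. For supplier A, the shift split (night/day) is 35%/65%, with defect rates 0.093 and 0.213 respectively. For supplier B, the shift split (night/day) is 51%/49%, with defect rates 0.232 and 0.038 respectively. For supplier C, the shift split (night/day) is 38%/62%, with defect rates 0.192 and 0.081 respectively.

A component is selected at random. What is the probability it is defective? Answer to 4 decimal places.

P(D) ≈ 0.1475

P(D|A) = 0.35·0.093 + 0.65·0.213 = 0.03255 + 0.13845 = 0.171
P(D|B) = 0.51·0.232 + 0.49·0.038 = 0.11832 + 0.01862 = 0.13694
P(D|C) = 0.38·0.192 + 0.62·0.081 = 0.07296 + 0.05022 = 0.12318
By total probability over the outer partition,
P(D) = 0.38·0.171 + 0.45·0.13694 + 0.17·0.12318
      = 0.06498 + 0.061623 + 0.0209406 = 0.1475436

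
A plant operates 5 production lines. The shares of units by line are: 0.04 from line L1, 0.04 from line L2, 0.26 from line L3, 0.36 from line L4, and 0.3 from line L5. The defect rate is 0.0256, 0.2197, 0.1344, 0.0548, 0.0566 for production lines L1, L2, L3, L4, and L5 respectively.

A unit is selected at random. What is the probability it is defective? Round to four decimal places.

P(D) = P(D|L1)·P(L1) + P(D|L2)·P(L2) + P(D|L3)·P(L3) + P(D|L4)·P(L4) + P(D|L5)·P(L5)
      = 0.0256·0.04 + 0.2197·0.04 + 0.1344·0.26 + 0.0548·0.36 + 0.0566·0.3
      = 0.001024 + 0.008788 + 0.034944 + 0.019728 + 0.01698 = 0.081464

0.0815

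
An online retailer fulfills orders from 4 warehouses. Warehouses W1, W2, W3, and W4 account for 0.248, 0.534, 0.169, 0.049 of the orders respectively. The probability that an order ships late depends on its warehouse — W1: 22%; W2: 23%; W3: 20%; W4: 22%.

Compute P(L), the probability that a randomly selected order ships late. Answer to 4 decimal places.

Summing over the partition,
P(L) = P(L|W1)·P(W1) + P(L|W2)·P(W2) + P(L|W3)·P(W3) + P(L|W4)·P(W4)
      = 0.22·0.248 + 0.23·0.534 + 0.2·0.169 + 0.22·0.049
      = 0.05456 + 0.12282 + 0.0338 + 0.01078 = 0.22196

0.2220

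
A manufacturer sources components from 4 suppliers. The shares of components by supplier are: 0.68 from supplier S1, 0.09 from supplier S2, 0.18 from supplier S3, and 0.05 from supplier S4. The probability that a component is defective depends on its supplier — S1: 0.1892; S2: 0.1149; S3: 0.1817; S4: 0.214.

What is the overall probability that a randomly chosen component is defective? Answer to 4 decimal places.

P(D) = P(D|S1)·P(S1) + P(D|S2)·P(S2) + P(D|S3)·P(S3) + P(D|S4)·P(S4)
      = 0.1892·0.68 + 0.1149·0.09 + 0.1817·0.18 + 0.214·0.05
      = 0.128656 + 0.010341 + 0.032706 + 0.0107 = 0.182403

P(D) ≈ 0.1824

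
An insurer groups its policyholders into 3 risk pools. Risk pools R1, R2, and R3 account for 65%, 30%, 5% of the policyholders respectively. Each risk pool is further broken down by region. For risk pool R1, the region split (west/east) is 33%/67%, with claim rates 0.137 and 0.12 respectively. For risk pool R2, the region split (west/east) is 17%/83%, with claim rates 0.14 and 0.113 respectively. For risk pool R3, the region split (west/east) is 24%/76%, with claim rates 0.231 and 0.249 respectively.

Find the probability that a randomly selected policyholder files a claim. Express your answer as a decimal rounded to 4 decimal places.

0.1292

P(C|R1) = 0.33·0.137 + 0.67·0.12 = 0.04521 + 0.0804 = 0.12561
P(C|R2) = 0.17·0.14 + 0.83·0.113 = 0.0238 + 0.09379 = 0.11759
P(C|R3) = 0.24·0.231 + 0.76·0.249 = 0.05544 + 0.18924 = 0.24468
By total probability over the outer partition,
P(C) = 0.65·0.12561 + 0.3·0.11759 + 0.05·0.24468
      = 0.0816465 + 0.035277 + 0.012234 = 0.1291575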